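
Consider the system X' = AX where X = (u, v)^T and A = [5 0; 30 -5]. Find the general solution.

Coefficient matrix A = [[5, 0], [30, -5]].
Characteristic polynomial det(A - λI) = λ^2 - 25 = 0.
Eigenvalues λ = -5, 5.
For λ=-5: (A-λI) row 1 is [10, 0], so an eigenvector is (0, 1).
For λ=5: (A-λI) row 2 is [30, -10], so an eigenvector is (1, 3).
General solution: C_1e^(-5t)(0,1) + C_2e^(5t)(1,3).

u(t) = C_2e^(5t), v(t) = C_1e^(-5t) + 3C_2e^(5t)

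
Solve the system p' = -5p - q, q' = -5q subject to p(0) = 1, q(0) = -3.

Coefficient matrix A = [[-5, -1], [0, -5]].
Characteristic polynomial det(A - λI) = λ^2 + 10λ + 25 = 0.
Single eigenvalue λ = -5 with algebraic multiplicity 2.
Eigenvector v = (-1,0); generalized eigenvector w with (A-λI)w=v is (-2,1).
General solution: e^(-5t)[c_1·v + c_2·(t·v + w)].
Applying p(0)=1, q(0)=-3 gives c_1=5, c_2=-3.

p(t) = 3te^(-5t) + e^(-5t), q(t) = -3e^(-5t)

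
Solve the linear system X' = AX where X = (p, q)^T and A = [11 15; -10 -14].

p(t) = 3K_1e^(t) + K_2e^(-4t), q(t) = -2K_1e^(t) - K_2e^(-4t)

Coefficient matrix A = [[11, 15], [-10, -14]].
Characteristic polynomial det(A - λI) = λ^2 + 3λ - 4 = 0.
Eigenvalues λ = 1, -4.
For λ=1: (A-λI) row 1 is [10, 15], so an eigenvector is (3, -2).
For λ=-4: (A-λI) row 1 is [15, 15], so an eigenvector is (1, -1).
General solution: K_1e^(t)(3,-2) + K_2e^(-4t)(1,-1).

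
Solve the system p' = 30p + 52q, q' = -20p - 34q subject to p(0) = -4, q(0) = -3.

p(t) = -71e^(-2t)sin(4t) - 4e^(-2t)cos(4t), q(t) = 44e^(-2t)sin(4t) - 3e^(-2t)cos(4t)

Coefficient matrix A = [[30, 52], [-20, -34]].
Characteristic polynomial det(A - λI) = λ^2 + 4λ + 20 = 0.
Eigenvalues λ = -2 ± 4i (complex conjugate pair).
For λ=-2+4i: an eigenvector is (3,-2) - i(-2,1) = (3 + 2i, -2 - i).
A real fundamental pair from Re and Im of e^((-2+4i)t)v: X_1 = e^(-2t)(cos(4t)·(3,-2) + sin(4t)·(-2,1)), X_2 = e^(-2t)(sin(4t)·(3,-2) - cos(4t)·(-2,1)).
General solution: c_1X_1 + c_2X_2.
Applying p(0)=-4, q(0)=-3 gives c_1=10, c_2=-17.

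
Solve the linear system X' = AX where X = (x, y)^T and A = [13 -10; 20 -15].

Coefficient matrix A = [[13, -10], [20, -15]].
Characteristic polynomial det(A - λI) = λ^2 + 2λ + 5 = 0.
Eigenvalues λ = -1 ± 2i (complex conjugate pair).
For λ=-1+2i: an eigenvector is (-2,-3) - i(1,1) = (-2 - i, -3 - i).
A real fundamental pair from Re and Im of e^((-1+2i)t)v: X_1 = e^(-t)(cos(2t)·(-2,-3) + sin(2t)·(1,1)), X_2 = e^(-t)(sin(2t)·(-2,-3) - cos(2t)·(1,1)).
General solution: c_1X_1 + c_2X_2.

x(t) = c_1e^(-t)sin(2t) - 2c_1e^(-t)cos(2t) - 2c_2e^(-t)sin(2t) - c_2e^(-t)cos(2t), y(t) = c_1e^(-t)sin(2t) - 3c_1e^(-t)cos(2t) - 3c_2e^(-t)sin(2t) - c_2e^(-t)cos(2t)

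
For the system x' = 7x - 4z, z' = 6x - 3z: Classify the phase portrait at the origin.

A = [[7,-4],[6,-3]]; det(A-λI) = λ^2 - 4λ + 3.
λ = 3, 1: both positive.

unstable node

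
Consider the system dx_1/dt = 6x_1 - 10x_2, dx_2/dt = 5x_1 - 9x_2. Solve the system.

Coefficient matrix A = [[6, -10], [5, -9]].
Characteristic polynomial det(A - λI) = λ^2 + 3λ - 4 = 0.
Eigenvalues λ = 1, -4.
For λ=1: (A-λI) row 1 is [5, -10], so an eigenvector is (2, 1).
For λ=-4: (A-λI) row 1 is [10, -10], so an eigenvector is (1, 1).
General solution: c_1e^(t)(2,1) + c_2e^(-4t)(1,1).

x_1(t) = 2c_1e^(t) + c_2e^(-4t), x_2(t) = c_1e^(t) + c_2e^(-4t)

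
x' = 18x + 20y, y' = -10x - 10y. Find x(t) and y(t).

x(t) = C_1e^(4t)sin(2t) + 3C_1e^(4t)cos(2t) + 3C_2e^(4t)sin(2t) - C_2e^(4t)cos(2t), y(t) = -C_1e^(4t)sin(2t) - 2C_1e^(4t)cos(2t) - 2C_2e^(4t)sin(2t) + C_2e^(4t)cos(2t)

Coefficient matrix A = [[18, 20], [-10, -10]].
Characteristic polynomial det(A - λI) = λ^2 - 8λ + 20 = 0.
Eigenvalues λ = 4 ± 2i (complex conjugate pair).
For λ=4+2i: an eigenvector is (3,-2) - i(1,-1) = (3 - i, -2 + i).
A real fundamental pair from Re and Im of e^((4+2i)t)v: X_1 = e^(4t)(cos(2t)·(3,-2) + sin(2t)·(1,-1)), X_2 = e^(4t)(sin(2t)·(3,-2) - cos(2t)·(1,-1)).
General solution: C_1X_1 + C_2X_2.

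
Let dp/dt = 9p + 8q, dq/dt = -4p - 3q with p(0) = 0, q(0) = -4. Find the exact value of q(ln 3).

948

A = [[9,8],[-4,-3]]; eigenvalues λ = 5, 1.
Eigenvectors: (2,-1) for λ=5, (1,-1) for λ=1.
From the initial condition, c_1 = -4, c_2 = 8.
q(ln 3) = (-4)(3^5)(-1) + (8)(3^1)(-1) = 948.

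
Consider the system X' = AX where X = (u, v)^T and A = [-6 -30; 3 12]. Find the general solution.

u(t) = c_1e^(3t)sin(3t) + 3c_1e^(3t)cos(3t) + 3c_2e^(3t)sin(3t) - c_2e^(3t)cos(3t), v(t) = -c_1e^(3t)cos(3t) - c_2e^(3t)sin(3t)

Coefficient matrix A = [[-6, -30], [3, 12]].
Characteristic polynomial det(A - λI) = λ^2 - 6λ + 18 = 0.
Eigenvalues λ = 3 ± 3i (complex conjugate pair).
For λ=3+3i: an eigenvector is (3,-1) - i(1,0) = (3 - i, -1).
A real fundamental pair from Re and Im of e^((3+3i)t)v: X_1 = e^(3t)(cos(3t)·(3,-1) + sin(3t)·(1,0)), X_2 = e^(3t)(sin(3t)·(3,-1) - cos(3t)·(1,0)).
General solution: c_1X_1 + c_2X_2.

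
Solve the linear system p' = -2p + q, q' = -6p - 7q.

p(t) = K_1e^(-5t) - K_2e^(-4t), q(t) = -3K_1e^(-5t) + 2K_2e^(-4t)

Coefficient matrix A = [[-2, 1], [-6, -7]].
Characteristic polynomial det(A - λI) = λ^2 + 9λ + 20 = 0.
Eigenvalues λ = -5, -4.
For λ=-5: (A-λI) row 1 is [3, 1], so an eigenvector is (1, -3).
For λ=-4: (A-λI) row 1 is [2, 1], so an eigenvector is (-1, 2).
General solution: K_1e^(-5t)(1,-3) + K_2e^(-4t)(-1,2).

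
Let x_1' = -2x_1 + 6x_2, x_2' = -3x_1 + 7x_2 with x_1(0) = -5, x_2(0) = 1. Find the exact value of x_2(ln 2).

100

A = [[-2,6],[-3,7]]; eigenvalues λ = 4, 1.
Eigenvectors: (-1,-1) for λ=4, (2,1) for λ=1.
From the initial condition, c_1 = -7, c_2 = -6.
x_2(ln 2) = (-7)(2^4)(-1) + (-6)(2^1)(1) = 100.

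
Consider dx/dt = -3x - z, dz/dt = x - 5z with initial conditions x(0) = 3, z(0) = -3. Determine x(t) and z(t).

x(t) = 6te^(-4t) + 3e^(-4t), z(t) = 6te^(-4t) - 3e^(-4t)

Coefficient matrix A = [[-3, -1], [1, -5]].
Characteristic polynomial det(A - λI) = λ^2 + 8λ + 16 = 0.
Single eigenvalue λ = -4 with algebraic multiplicity 2.
Eigenvector v = (-1,-1); generalized eigenvector w with (A-λI)w=v is (-2,-1).
General solution: e^(-4t)[C_1·v + C_2·(t·v + w)].
Applying x(0)=3, z(0)=-3 gives C_1=9, C_2=-6.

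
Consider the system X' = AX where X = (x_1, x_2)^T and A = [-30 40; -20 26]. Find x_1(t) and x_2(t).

Coefficient matrix A = [[-30, 40], [-20, 26]].
Characteristic polynomial det(A - λI) = λ^2 + 4λ + 20 = 0.
Eigenvalues λ = -2 ± 4i (complex conjugate pair).
For λ=-2+4i: an eigenvector is (-1,-1) - i(-3,-2) = (-1 + 3i, -1 + 2i).
A real fundamental pair from Re and Im of e^((-2+4i)t)v: X_1 = e^(-2t)(cos(4t)·(-1,-1) + sin(4t)·(-3,-2)), X_2 = e^(-2t)(sin(4t)·(-1,-1) - cos(4t)·(-3,-2)).
General solution: K_1X_1 + K_2X_2.

x_1(t) = -3K_1e^(-2t)sin(4t) - K_1e^(-2t)cos(4t) - K_2e^(-2t)sin(4t) + 3K_2e^(-2t)cos(4t), x_2(t) = -2K_1e^(-2t)sin(4t) - K_1e^(-2t)cos(4t) - K_2e^(-2t)sin(4t) + 2K_2e^(-2t)cos(4t)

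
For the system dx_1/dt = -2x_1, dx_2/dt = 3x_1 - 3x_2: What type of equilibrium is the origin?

A = [[-2,0],[3,-3]]; det(A-λI) = λ^2 + 5λ + 6.
λ = -3, -2: both negative.

stable node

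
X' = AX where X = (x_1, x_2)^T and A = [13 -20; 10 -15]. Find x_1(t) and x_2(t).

x_1(t) = -3K_1e^(-t)sin(2t) + K_1e^(-t)cos(2t) + K_2e^(-t)sin(2t) + 3K_2e^(-t)cos(2t), x_2(t) = -2K_1e^(-t)sin(2t) + K_1e^(-t)cos(2t) + K_2e^(-t)sin(2t) + 2K_2e^(-t)cos(2t)

Coefficient matrix A = [[13, -20], [10, -15]].
Characteristic polynomial det(A - λI) = λ^2 + 2λ + 5 = 0.
Eigenvalues λ = -1 ± 2i (complex conjugate pair).
For λ=-1+2i: an eigenvector is (1,1) - i(-3,-2) = (1 + 3i, 1 + 2i).
A real fundamental pair from Re and Im of e^((-1+2i)t)v: X_1 = e^(-t)(cos(2t)·(1,1) + sin(2t)·(-3,-2)), X_2 = e^(-t)(sin(2t)·(1,1) - cos(2t)·(-3,-2)).
General solution: K_1X_1 + K_2X_2.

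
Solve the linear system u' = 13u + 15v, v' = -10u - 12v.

u(t) = 3C_1e^(3t) + C_2e^(-2t), v(t) = -2C_1e^(3t) - C_2e^(-2t)

Coefficient matrix A = [[13, 15], [-10, -12]].
Characteristic polynomial det(A - λI) = λ^2 - λ - 6 = 0.
Eigenvalues λ = 3, -2.
For λ=3: (A-λI) row 1 is [10, 15], so an eigenvector is (3, -2).
For λ=-2: (A-λI) row 1 is [15, 15], so an eigenvector is (1, -1).
General solution: C_1e^(3t)(3,-2) + C_2e^(-2t)(1,-1).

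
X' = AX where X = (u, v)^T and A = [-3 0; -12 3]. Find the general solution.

u(t) = C_1e^(-3t), v(t) = 2C_1e^(-3t) + C_2e^(3t)

Coefficient matrix A = [[-3, 0], [-12, 3]].
Characteristic polynomial det(A - λI) = λ^2 - 9 = 0.
Eigenvalues λ = -3, 3.
For λ=-3: (A-λI) row 2 is [-12, 6], so an eigenvector is (1, 2).
For λ=3: (A-λI) row 1 is [-6, 0], so an eigenvector is (0, 1).
General solution: C_1e^(-3t)(1,2) + C_2e^(3t)(0,1).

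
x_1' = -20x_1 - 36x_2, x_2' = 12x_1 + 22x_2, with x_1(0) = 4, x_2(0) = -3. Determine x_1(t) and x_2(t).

x_1(t) = 6e^(4t) - 2e^(-2t), x_2(t) = -4e^(4t) + e^(-2t)

Coefficient matrix A = [[-20, -36], [12, 22]].
Characteristic polynomial det(A - λI) = λ^2 - 2λ - 8 = 0.
Eigenvalues λ = 4, -2.
For λ=4: (A-λI) row 1 is [-24, -36], so an eigenvector is (-3, 2).
For λ=-2: (A-λI) row 1 is [-18, -36], so an eigenvector is (-2, 1).
General solution: c_1e^(4t)(-3,2) + c_2e^(-2t)(-2,1).
Applying x_1(0)=4, x_2(0)=-3 gives c_1=-2, c_2=1.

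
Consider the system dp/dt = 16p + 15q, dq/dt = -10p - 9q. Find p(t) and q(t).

p(t) = K_1e^(t) + 3K_2e^(6t), q(t) = -K_1e^(t) - 2K_2e^(6t)

Coefficient matrix A = [[16, 15], [-10, -9]].
Characteristic polynomial det(A - λI) = λ^2 - 7λ + 6 = 0.
Eigenvalues λ = 1, 6.
For λ=1: (A-λI) row 1 is [15, 15], so an eigenvector is (1, -1).
For λ=6: (A-λI) row 1 is [10, 15], so an eigenvector is (3, -2).
General solution: K_1e^(t)(1,-1) + K_2e^(6t)(3,-2).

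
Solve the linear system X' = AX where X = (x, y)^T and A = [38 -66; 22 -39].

x(t) = 2C_1e^(5t) + 3C_2e^(-6t), y(t) = C_1e^(5t) + 2C_2e^(-6t)

Coefficient matrix A = [[38, -66], [22, -39]].
Characteristic polynomial det(A - λI) = λ^2 + λ - 30 = 0.
Eigenvalues λ = 5, -6.
For λ=5: (A-λI) row 1 is [33, -66], so an eigenvector is (2, 1).
For λ=-6: (A-λI) row 1 is [44, -66], so an eigenvector is (3, 2).
General solution: C_1e^(5t)(2,1) + C_2e^(-6t)(3,2).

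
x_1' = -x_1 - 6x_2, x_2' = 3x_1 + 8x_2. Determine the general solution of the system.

Coefficient matrix A = [[-1, -6], [3, 8]].
Characteristic polynomial det(A - λI) = λ^2 - 7λ + 10 = 0.
Eigenvalues λ = 2, 5.
For λ=2: (A-λI) row 1 is [-3, -6], so an eigenvector is (-2, 1).
For λ=5: (A-λI) row 1 is [-6, -6], so an eigenvector is (1, -1).
General solution: C_1e^(2t)(-2,1) + C_2e^(5t)(1,-1).

x_1(t) = -2C_1e^(2t) + C_2e^(5t), x_2(t) = C_1e^(2t) - C_2e^(5t)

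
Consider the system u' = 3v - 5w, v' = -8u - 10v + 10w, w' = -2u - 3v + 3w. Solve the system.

u(t) = 5C_1e^(-2t) - C_2e^(-4t) - C_3e^(-t), v(t) = -10C_1e^(-2t) + 3C_2e^(-4t) + 2C_3e^(-t), w(t) = -4C_1e^(-2t) + C_2e^(-4t) + C_3e^(-t)

Coefficient matrix A = [[0, 3, -5], [-8, -10, 10], [-2, -3, 3]].
det(A - λI) = 0 gives eigenvalues λ = -2, -4, -1.
For λ=-2: eigenvector (5,-10,-4).
For λ=-4: eigenvector (-1,3,1).
For λ=-1: eigenvector (-1,2,1).
General solution: C_1e^(-2t)(5,-10,-4) + C_2e^(-4t)(-1,3,1) + C_3e^(-t)(-1,2,1).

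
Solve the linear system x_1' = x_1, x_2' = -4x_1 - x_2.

Coefficient matrix A = [[1, 0], [-4, -1]].
Characteristic polynomial det(A - λI) = λ^2 - 1 = 0.
Eigenvalues λ = -1, 1.
For λ=-1: (A-λI) row 1 is [2, 0], so an eigenvector is (0, 1).
For λ=1: (A-λI) row 2 is [-4, -2], so an eigenvector is (1, -2).
General solution: C_1e^(-t)(0,1) + C_2e^(t)(1,-2).

x_1(t) = C_2e^(t), x_2(t) = C_1e^(-t) - 2C_2e^(t)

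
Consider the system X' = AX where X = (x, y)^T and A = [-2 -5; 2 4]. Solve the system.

Coefficient matrix A = [[-2, -5], [2, 4]].
Characteristic polynomial det(A - λI) = λ^2 - 2λ + 2 = 0.
Eigenvalues λ = 1 ± i (complex conjugate pair).
For λ=1+i: an eigenvector is (-2,1) - i(1,-1) = (-2 - i, 1 + i).
A real fundamental pair from Re and Im of e^((1+i)t)v: X_1 = e^(t)(cos(t)·(-2,1) + sin(t)·(1,-1)), X_2 = e^(t)(sin(t)·(-2,1) - cos(t)·(1,-1)).
General solution: c_1X_1 + c_2X_2.

x(t) = c_1e^(t)sin(t) - 2c_1e^(t)cos(t) - 2c_2e^(t)sin(t) - c_2e^(t)cos(t), y(t) = -c_1e^(t)sin(t) + c_1e^(t)cos(t) + c_2e^(t)sin(t) + c_2e^(t)cos(t)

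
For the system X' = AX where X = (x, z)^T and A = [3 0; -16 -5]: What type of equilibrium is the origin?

saddle

A = [[3,0],[-16,-5]]; det(A-λI) = λ^2 + 2λ - 15.
λ = 3, -5: opposite signs.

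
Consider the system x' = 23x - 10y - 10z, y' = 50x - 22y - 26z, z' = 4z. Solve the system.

x(t) = K_1e^(3t) + 2K_2e^(-2t), y(t) = 2K_1e^(3t) + 5K_2e^(-2t) - K_3e^(4t), z(t) = K_3e^(4t)

Coefficient matrix A = [[23, -10, -10], [50, -22, -26], [0, 0, 4]].
det(A - λI) = 0 gives eigenvalues λ = 3, -2, 4.
For λ=3: eigenvector (1,2,0).
For λ=-2: eigenvector (2,5,0).
For λ=4: eigenvector (0,-1,1).
General solution: K_1e^(3t)(1,2,0) + K_2e^(-2t)(2,5,0) + K_3e^(4t)(0,-1,1).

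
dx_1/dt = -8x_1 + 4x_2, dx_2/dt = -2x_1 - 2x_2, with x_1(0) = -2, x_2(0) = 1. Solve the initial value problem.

x_1(t) = 4e^(-4t) - 6e^(-6t), x_2(t) = 4e^(-4t) - 3e^(-6t)

Coefficient matrix A = [[-8, 4], [-2, -2]].
Characteristic polynomial det(A - λI) = λ^2 + 10λ + 24 = 0.
Eigenvalues λ = -4, -6.
For λ=-4: (A-λI) row 1 is [-4, 4], so an eigenvector is (1, 1).
For λ=-6: (A-λI) row 1 is [-2, 4], so an eigenvector is (2, 1).
General solution: c_1e^(-4t)(1,1) + c_2e^(-6t)(2,1).
Applying x_1(0)=-2, x_2(0)=1 gives c_1=4, c_2=-3.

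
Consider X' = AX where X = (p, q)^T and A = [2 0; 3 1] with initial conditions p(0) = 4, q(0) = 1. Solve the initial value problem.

Coefficient matrix A = [[2, 0], [3, 1]].
Characteristic polynomial det(A - λI) = λ^2 - 3λ + 2 = 0.
Eigenvalues λ = 1, 2.
For λ=1: (A-λI) row 1 is [1, 0], so an eigenvector is (0, 1).
For λ=2: (A-λI) row 2 is [3, -1], so an eigenvector is (-1, -3).
General solution: c_1e^(t)(0,1) + c_2e^(2t)(-1,-3).
Applying p(0)=4, q(0)=1 gives c_1=-11, c_2=-4.

p(t) = 4e^(2t), q(t) = 12e^(2t) - 11e^(t)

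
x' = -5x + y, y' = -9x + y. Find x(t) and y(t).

x(t) = c_1e^(-2t) + c_2te^(-2t) - c_2e^(-2t), y(t) = 3c_1e^(-2t) + 3c_2te^(-2t) - 2c_2e^(-2t)

Coefficient matrix A = [[-5, 1], [-9, 1]].
Characteristic polynomial det(A - λI) = λ^2 + 4λ + 4 = 0.
Single eigenvalue λ = -2 with algebraic multiplicity 2.
Eigenvector v = (1,3); generalized eigenvector w with (A-λI)w=v is (-1,-2).
General solution: e^(-2t)[c_1·v + c_2·(t·v + w)].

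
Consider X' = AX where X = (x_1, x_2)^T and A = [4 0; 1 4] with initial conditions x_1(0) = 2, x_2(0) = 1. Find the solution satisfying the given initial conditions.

x_1(t) = 2e^(4t), x_2(t) = 2te^(4t) + e^(4t)

Coefficient matrix A = [[4, 0], [1, 4]].
Characteristic polynomial det(A - λI) = λ^2 - 8λ + 16 = 0.
Single eigenvalue λ = 4 with algebraic multiplicity 2.
Eigenvector v = (0,1); generalized eigenvector w with (A-λI)w=v is (1,-2).
General solution: e^(4t)[C_1·v + C_2·(t·v + w)].
Applying x_1(0)=2, x_2(0)=1 gives C_1=5, C_2=2.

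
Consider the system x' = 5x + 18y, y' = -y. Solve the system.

Coefficient matrix A = [[5, 18], [0, -1]].
Characteristic polynomial det(A - λI) = λ^2 - 4λ - 5 = 0.
Eigenvalues λ = -1, 5.
For λ=-1: (A-λI) row 1 is [6, 18], so an eigenvector is (-3, 1).
For λ=5: (A-λI) row 1 is [0, 18], so an eigenvector is (-1, 0).
General solution: c_1e^(-t)(-3,1) + c_2e^(5t)(-1,0).

x(t) = -3c_1e^(-t) - c_2e^(5t), y(t) = c_1e^(-t)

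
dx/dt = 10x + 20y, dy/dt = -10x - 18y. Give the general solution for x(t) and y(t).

Coefficient matrix A = [[10, 20], [-10, -18]].
Characteristic polynomial det(A - λI) = λ^2 + 8λ + 20 = 0.
Eigenvalues λ = -4 ± 2i (complex conjugate pair).
For λ=-4+2i: an eigenvector is (1,-1) - i(-3,2) = (1 + 3i, -1 - 2i).
A real fundamental pair from Re and Im of e^((-4+2i)t)v: X_1 = e^(-4t)(cos(2t)·(1,-1) + sin(2t)·(-3,2)), X_2 = e^(-4t)(sin(2t)·(1,-1) - cos(2t)·(-3,2)).
General solution: c_1X_1 + c_2X_2.

x(t) = -3c_1e^(-4t)sin(2t) + c_1e^(-4t)cos(2t) + c_2e^(-4t)sin(2t) + 3c_2e^(-4t)cos(2t), y(t) = 2c_1e^(-4t)sin(2t) - c_1e^(-4t)cos(2t) - c_2e^(-4t)sin(2t) - 2c_2e^(-4t)cos(2t)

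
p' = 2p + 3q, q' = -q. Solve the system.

p(t) = -c_1e^(-t) + c_2e^(2t), q(t) = c_1e^(-t)

Coefficient matrix A = [[2, 3], [0, -1]].
Characteristic polynomial det(A - λI) = λ^2 - λ - 2 = 0.
Eigenvalues λ = -1, 2.
For λ=-1: (A-λI) row 1 is [3, 3], so an eigenvector is (-1, 1).
For λ=2: (A-λI) row 1 is [0, 3], so an eigenvector is (1, 0).
General solution: c_1e^(-t)(-1,1) + c_2e^(2t)(1,0).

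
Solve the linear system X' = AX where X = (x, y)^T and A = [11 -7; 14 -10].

x(t) = -C_1e^(-3t) - C_2e^(4t), y(t) = -2C_1e^(-3t) - C_2e^(4t)

Coefficient matrix A = [[11, -7], [14, -10]].
Characteristic polynomial det(A - λI) = λ^2 - λ - 12 = 0.
Eigenvalues λ = -3, 4.
For λ=-3: (A-λI) row 1 is [14, -7], so an eigenvector is (-1, -2).
For λ=4: (A-λI) row 1 is [7, -7], so an eigenvector is (-1, -1).
General solution: C_1e^(-3t)(-1,-2) + C_2e^(4t)(-1,-1).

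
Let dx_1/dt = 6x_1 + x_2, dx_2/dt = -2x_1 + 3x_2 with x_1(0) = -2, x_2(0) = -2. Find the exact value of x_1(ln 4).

-5120

A = [[6,1],[-2,3]]; eigenvalues λ = 4, 5.
Eigenvectors: (-1,2) for λ=4, (-1,1) for λ=5.
From the initial condition, c_1 = -4, c_2 = 6.
x_1(ln 4) = (-4)(4^4)(-1) + (6)(4^5)(-1) = -5120.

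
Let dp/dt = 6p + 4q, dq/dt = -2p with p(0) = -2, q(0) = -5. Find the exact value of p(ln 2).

-176

A = [[6,4],[-2,0]]; eigenvalues λ = 2, 4.
Eigenvectors: (1,-1) for λ=2, (2,-1) for λ=4.
From the initial condition, c_1 = 12, c_2 = -7.
p(ln 2) = (12)(2^2)(1) + (-7)(2^4)(2) = -176.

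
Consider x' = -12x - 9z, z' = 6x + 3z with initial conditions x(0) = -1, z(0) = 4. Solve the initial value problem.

Coefficient matrix A = [[-12, -9], [6, 3]].
Characteristic polynomial det(A - λI) = λ^2 + 9λ + 18 = 0.
Eigenvalues λ = -3, -6.
For λ=-3: (A-λI) row 1 is [-9, -9], so an eigenvector is (1, -1).
For λ=-6: (A-λI) row 1 is [-6, -9], so an eigenvector is (3, -2).
General solution: K_1e^(-3t)(1,-1) + K_2e^(-6t)(3,-2).
Applying x(0)=-1, z(0)=4 gives K_1=-10, K_2=3.

x(t) = -10e^(-3t) + 9e^(-6t), z(t) = 10e^(-3t) - 6e^(-6t)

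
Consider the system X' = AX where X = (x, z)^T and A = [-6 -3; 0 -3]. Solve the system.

x(t) = K_1e^(-3t) - K_2e^(-6t), z(t) = -K_1e^(-3t)

Coefficient matrix A = [[-6, -3], [0, -3]].
Characteristic polynomial det(A - λI) = λ^2 + 9λ + 18 = 0.
Eigenvalues λ = -3, -6.
For λ=-3: (A-λI) row 1 is [-3, -3], so an eigenvector is (1, -1).
For λ=-6: (A-λI) row 1 is [0, -3], so an eigenvector is (-1, 0).
General solution: K_1e^(-3t)(1,-1) + K_2e^(-6t)(-1,0).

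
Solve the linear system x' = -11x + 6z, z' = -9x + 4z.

Coefficient matrix A = [[-11, 6], [-9, 4]].
Characteristic polynomial det(A - λI) = λ^2 + 7λ + 10 = 0.
Eigenvalues λ = -2, -5.
For λ=-2: (A-λI) row 1 is [-9, 6], so an eigenvector is (2, 3).
For λ=-5: (A-λI) row 1 is [-6, 6], so an eigenvector is (-1, -1).
General solution: C_1e^(-2t)(2,3) + C_2e^(-5t)(-1,-1).

x(t) = 2C_1e^(-2t) - C_2e^(-5t), z(t) = 3C_1e^(-2t) - C_2e^(-5t)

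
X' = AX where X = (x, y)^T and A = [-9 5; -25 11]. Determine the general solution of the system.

x(t) = -C_1e^(t)cos(5t) - C_2e^(t)sin(5t), y(t) = C_1e^(t)sin(5t) - 2C_1e^(t)cos(5t) - 2C_2e^(t)sin(5t) - C_2e^(t)cos(5t)

Coefficient matrix A = [[-9, 5], [-25, 11]].
Characteristic polynomial det(A - λI) = λ^2 - 2λ + 26 = 0.
Eigenvalues λ = 1 ± 5i (complex conjugate pair).
For λ=1+5i: an eigenvector is (-1,-2) - i(0,1) = (-1, -2 - i).
A real fundamental pair from Re and Im of e^((1+5i)t)v: X_1 = e^(t)(cos(5t)·(-1,-2) + sin(5t)·(0,1)), X_2 = e^(t)(sin(5t)·(-1,-2) - cos(5t)·(0,1)).
General solution: C_1X_1 + C_2X_2.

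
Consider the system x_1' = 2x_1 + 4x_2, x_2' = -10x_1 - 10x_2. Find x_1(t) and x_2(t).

Coefficient matrix A = [[2, 4], [-10, -10]].
Characteristic polynomial det(A - λI) = λ^2 + 8λ + 20 = 0.
Eigenvalues λ = -4 ± 2i (complex conjugate pair).
For λ=-4+2i: an eigenvector is (-1,1) - i(-1,2) = (-1 + i, 1 - 2i).
A real fundamental pair from Re and Im of e^((-4+2i)t)v: X_1 = e^(-4t)(cos(2t)·(-1,1) + sin(2t)·(-1,2)), X_2 = e^(-4t)(sin(2t)·(-1,1) - cos(2t)·(-1,2)).
General solution: K_1X_1 + K_2X_2.

x_1(t) = -K_1e^(-4t)sin(2t) - K_1e^(-4t)cos(2t) - K_2e^(-4t)sin(2t) + K_2e^(-4t)cos(2t), x_2(t) = 2K_1e^(-4t)sin(2t) + K_1e^(-4t)cos(2t) + K_2e^(-4t)sin(2t) - 2K_2e^(-4t)cos(2t)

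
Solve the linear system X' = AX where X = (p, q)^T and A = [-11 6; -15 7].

Coefficient matrix A = [[-11, 6], [-15, 7]].
Characteristic polynomial det(A - λI) = λ^2 + 4λ + 13 = 0.
Eigenvalues λ = -2 ± 3i (complex conjugate pair).
For λ=-2+3i: an eigenvector is (-1,-2) - i(-1,-1) = (-1 + i, -2 + i).
A real fundamental pair from Re and Im of e^((-2+3i)t)v: X_1 = e^(-2t)(cos(3t)·(-1,-2) + sin(3t)·(-1,-1)), X_2 = e^(-2t)(sin(3t)·(-1,-2) - cos(3t)·(-1,-1)).
General solution: C_1X_1 + C_2X_2.

p(t) = -C_1e^(-2t)sin(3t) - C_1e^(-2t)cos(3t) - C_2e^(-2t)sin(3t) + C_2e^(-2t)cos(3t), q(t) = -C_1e^(-2t)sin(3t) - 2C_1e^(-2t)cos(3t) - 2C_2e^(-2t)sin(3t) + C_2e^(-2t)cos(3t)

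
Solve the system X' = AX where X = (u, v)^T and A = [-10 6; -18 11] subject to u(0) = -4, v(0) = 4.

Coefficient matrix A = [[-10, 6], [-18, 11]].
Characteristic polynomial det(A - λI) = λ^2 - λ - 2 = 0.
Eigenvalues λ = 2, -1.
For λ=2: (A-λI) row 1 is [-12, 6], so an eigenvector is (1, 2).
For λ=-1: (A-λI) row 1 is [-9, 6], so an eigenvector is (-2, -3).
General solution: K_1e^(2t)(1,2) + K_2e^(-t)(-2,-3).
Applying u(0)=-4, v(0)=4 gives K_1=20, K_2=12.

u(t) = 20e^(2t) - 24e^(-t), v(t) = 40e^(2t) - 36e^(-t)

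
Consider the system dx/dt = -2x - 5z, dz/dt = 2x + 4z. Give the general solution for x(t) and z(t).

Coefficient matrix A = [[-2, -5], [2, 4]].
Characteristic polynomial det(A - λI) = λ^2 - 2λ + 2 = 0.
Eigenvalues λ = 1 ± i (complex conjugate pair).
For λ=1+i: an eigenvector is (-1,1) - i(-2,1) = (-1 + 2i, 1 - i).
A real fundamental pair from Re and Im of e^((1+i)t)v: X_1 = e^(t)(cos(t)·(-1,1) + sin(t)·(-2,1)), X_2 = e^(t)(sin(t)·(-1,1) - cos(t)·(-2,1)).
General solution: K_1X_1 + K_2X_2.

x(t) = -2K_1e^(t)sin(t) - K_1e^(t)cos(t) - K_2e^(t)sin(t) + 2K_2e^(t)cos(t), z(t) = K_1e^(t)sin(t) + K_1e^(t)cos(t) + K_2e^(t)sin(t) - K_2e^(t)cos(t)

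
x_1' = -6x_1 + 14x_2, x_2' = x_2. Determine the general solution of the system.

Coefficient matrix A = [[-6, 14], [0, 1]].
Characteristic polynomial det(A - λI) = λ^2 + 5λ - 6 = 0.
Eigenvalues λ = 1, -6.
For λ=1: (A-λI) row 1 is [-7, 14], so an eigenvector is (-2, -1).
For λ=-6: (A-λI) row 1 is [0, 14], so an eigenvector is (-1, 0).
General solution: c_1e^(t)(-2,-1) + c_2e^(-6t)(-1,0).

x_1(t) = -2c_1e^(t) - c_2e^(-6t), x_2(t) = -c_1e^(t)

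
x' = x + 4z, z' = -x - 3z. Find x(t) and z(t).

x(t) = 2c_1e^(-t) + 2c_2te^(-t) + c_2e^(-t), z(t) = -c_1e^(-t) - c_2te^(-t)

Coefficient matrix A = [[1, 4], [-1, -3]].
Characteristic polynomial det(A - λI) = λ^2 + 2λ + 1 = 0.
Single eigenvalue λ = -1 with algebraic multiplicity 2.
Eigenvector v = (2,-1); generalized eigenvector w with (A-λI)w=v is (1,0).
General solution: e^(-t)[c_1·v + c_2·(t·v + w)].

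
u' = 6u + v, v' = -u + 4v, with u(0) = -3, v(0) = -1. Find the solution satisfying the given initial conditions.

u(t) = -4te^(5t) - 3e^(5t), v(t) = 4te^(5t) - e^(5t)

Coefficient matrix A = [[6, 1], [-1, 4]].
Characteristic polynomial det(A - λI) = λ^2 - 10λ + 25 = 0.
Single eigenvalue λ = 5 with algebraic multiplicity 2.
Eigenvector v = (-1,1); generalized eigenvector w with (A-λI)w=v is (1,-2).
General solution: e^(5t)[c_1·v + c_2·(t·v + w)].
Applying u(0)=-3, v(0)=-1 gives c_1=7, c_2=4.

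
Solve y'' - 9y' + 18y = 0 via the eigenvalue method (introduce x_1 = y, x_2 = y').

y(t) = C_1e^(6t) + C_2e^(3t)

Let x_1 = y, x_2 = y'. Then x_1' = x_2 and x_2' = -18x_1 + 9x_2.
A = [[0,1],[-18,9]]; det(A-λI) = λ^2 - 9λ + 18.
Eigenvalues λ = 6, 3 with eigenvectors (1,6), (1,3).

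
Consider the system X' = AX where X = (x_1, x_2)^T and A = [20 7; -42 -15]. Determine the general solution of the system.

Coefficient matrix A = [[20, 7], [-42, -15]].
Characteristic polynomial det(A - λI) = λ^2 - 5λ - 6 = 0.
Eigenvalues λ = 6, -1.
For λ=6: (A-λI) row 1 is [14, 7], so an eigenvector is (-1, 2).
For λ=-1: (A-λI) row 1 is [21, 7], so an eigenvector is (1, -3).
General solution: c_1e^(6t)(-1,2) + c_2e^(-t)(1,-3).

x_1(t) = -c_1e^(6t) + c_2e^(-t), x_2(t) = 2c_1e^(6t) - 3c_2e^(-t)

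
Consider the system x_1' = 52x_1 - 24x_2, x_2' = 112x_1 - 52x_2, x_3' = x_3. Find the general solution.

Coefficient matrix A = [[52, -24, 0], [112, -52, 0], [0, 0, 1]].
det(A - λI) = 0 gives eigenvalues λ = 1, -4, 4.
For λ=1: eigenvector (0,0,1).
For λ=-4: eigenvector (3,7,0).
For λ=4: eigenvector (1,2,0).
General solution: C_1e^(t)(0,0,1) + C_2e^(-4t)(3,7,0) + C_3e^(4t)(1,2,0).

x_1(t) = 3C_2e^(-4t) + C_3e^(4t), x_2(t) = 7C_2e^(-4t) + 2C_3e^(4t), x_3(t) = C_1e^(t)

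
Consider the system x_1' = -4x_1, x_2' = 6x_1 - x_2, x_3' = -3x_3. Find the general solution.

Coefficient matrix A = [[-4, 0, 0], [6, -1, 0], [0, 0, -3]].
det(A - λI) = 0 gives eigenvalues λ = -4, -1, -3.
For λ=-4: eigenvector (1,-2,0).
For λ=-1: eigenvector (0,1,0).
For λ=-3: eigenvector (0,0,1).
General solution: c_1e^(-4t)(1,-2,0) + c_2e^(-t)(0,1,0) + c_3e^(-3t)(0,0,1).

x_1(t) = c_1e^(-4t), x_2(t) = -2c_1e^(-4t) + c_2e^(-t), x_3(t) = c_3e^(-3t)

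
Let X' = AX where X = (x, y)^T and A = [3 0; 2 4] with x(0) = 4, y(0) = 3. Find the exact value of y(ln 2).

A = [[3,0],[2,4]]; eigenvalues λ = 3, 4.
Eigenvectors: (1,-2) for λ=3, (0,-1) for λ=4.
From the initial condition, c_1 = 4, c_2 = -11.
y(ln 2) = (4)(2^3)(-2) + (-11)(2^4)(-1) = 112.

112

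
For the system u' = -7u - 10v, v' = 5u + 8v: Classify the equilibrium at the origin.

A = [[-7,-10],[5,8]]; det(A-λI) = λ^2 - λ - 6.
λ = 3, -2: opposite signs.

saddle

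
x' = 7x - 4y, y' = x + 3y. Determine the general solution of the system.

Coefficient matrix A = [[7, -4], [1, 3]].
Characteristic polynomial det(A - λI) = λ^2 - 10λ + 25 = 0.
Single eigenvalue λ = 5 with algebraic multiplicity 2.
Eigenvector v = (-2,-1); generalized eigenvector w with (A-λI)w=v is (1,1).
General solution: e^(5t)[c_1·v + c_2·(t·v + w)].

x(t) = -2c_1e^(5t) - 2c_2te^(5t) + c_2e^(5t), y(t) = -c_1e^(5t) - c_2te^(5t) + c_2e^(5t)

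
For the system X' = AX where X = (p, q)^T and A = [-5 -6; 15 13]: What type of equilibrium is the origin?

unstable spiral

A = [[-5,-6],[15,13]]; det(A-λI) = λ^2 - 8λ + 25.
λ = 4 ± 3i: positive real part.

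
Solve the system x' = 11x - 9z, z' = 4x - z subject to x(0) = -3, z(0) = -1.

x(t) = -9te^(5t) - 3e^(5t), z(t) = -6te^(5t) - e^(5t)

Coefficient matrix A = [[11, -9], [4, -1]].
Characteristic polynomial det(A - λI) = λ^2 - 10λ + 25 = 0.
Single eigenvalue λ = 5 with algebraic multiplicity 2.
Eigenvector v = (-3,-2); generalized eigenvector w with (A-λI)w=v is (1,1).
General solution: e^(5t)[K_1·v + K_2·(t·v + w)].
Applying x(0)=-3, z(0)=-1 gives K_1=2, K_2=3.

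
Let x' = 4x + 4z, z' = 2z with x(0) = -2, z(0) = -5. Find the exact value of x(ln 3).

-882

A = [[4,4],[0,2]]; eigenvalues λ = 4, 2.
Eigenvectors: (1,0) for λ=4, (2,-1) for λ=2.
From the initial condition, c_1 = -12, c_2 = 5.
x(ln 3) = (-12)(3^4)(1) + (5)(3^2)(2) = -882.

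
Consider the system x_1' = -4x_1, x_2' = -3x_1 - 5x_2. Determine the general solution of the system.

x_1(t) = -C_1e^(-4t), x_2(t) = 3C_1e^(-4t) + C_2e^(-5t)

Coefficient matrix A = [[-4, 0], [-3, -5]].
Characteristic polynomial det(A - λI) = λ^2 + 9λ + 20 = 0.
Eigenvalues λ = -4, -5.
For λ=-4: (A-λI) row 2 is [-3, -1], so an eigenvector is (-1, 3).
For λ=-5: (A-λI) row 1 is [1, 0], so an eigenvector is (0, 1).
General solution: C_1e^(-4t)(-1,3) + C_2e^(-5t)(0,1).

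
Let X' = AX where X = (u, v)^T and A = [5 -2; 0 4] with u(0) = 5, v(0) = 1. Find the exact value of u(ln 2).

A = [[5,-2],[0,4]]; eigenvalues λ = 4, 5.
Eigenvectors: (-2,-1) for λ=4, (1,0) for λ=5.
From the initial condition, c_1 = -1, c_2 = 3.
u(ln 2) = (-1)(2^4)(-2) + (3)(2^5)(1) = 128.

128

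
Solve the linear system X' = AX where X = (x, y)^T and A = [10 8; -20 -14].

Coefficient matrix A = [[10, 8], [-20, -14]].
Characteristic polynomial det(A - λI) = λ^2 + 4λ + 20 = 0.
Eigenvalues λ = -2 ± 4i (complex conjugate pair).
For λ=-2+4i: an eigenvector is (-1,1) - i(-1,2) = (-1 + i, 1 - 2i).
A real fundamental pair from Re and Im of e^((-2+4i)t)v: X_1 = e^(-2t)(cos(4t)·(-1,1) + sin(4t)·(-1,2)), X_2 = e^(-2t)(sin(4t)·(-1,1) - cos(4t)·(-1,2)).
General solution: C_1X_1 + C_2X_2.

x(t) = -C_1e^(-2t)sin(4t) - C_1e^(-2t)cos(4t) - C_2e^(-2t)sin(4t) + C_2e^(-2t)cos(4t), y(t) = 2C_1e^(-2t)sin(4t) + C_1e^(-2t)cos(4t) + C_2e^(-2t)sin(4t) - 2C_2e^(-2t)cos(4t)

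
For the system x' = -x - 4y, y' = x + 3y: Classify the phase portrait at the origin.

A = [[-1,-4],[1,3]]; det(A-λI) = λ^2 - 2λ + 1.
repeated λ = 1 with a single eigenvector.

unstable improper node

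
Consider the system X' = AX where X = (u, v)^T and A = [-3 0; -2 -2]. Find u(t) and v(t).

Coefficient matrix A = [[-3, 0], [-2, -2]].
Characteristic polynomial det(A - λI) = λ^2 + 5λ + 6 = 0.
Eigenvalues λ = -3, -2.
For λ=-3: (A-λI) row 2 is [-2, 1], so an eigenvector is (-1, -2).
For λ=-2: (A-λI) row 1 is [-1, 0], so an eigenvector is (0, 1).
General solution: K_1e^(-3t)(-1,-2) + K_2e^(-2t)(0,1).

u(t) = -K_1e^(-3t), v(t) = -2K_1e^(-3t) + K_2e^(-2t)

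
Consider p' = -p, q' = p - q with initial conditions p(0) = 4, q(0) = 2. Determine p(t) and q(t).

p(t) = 4e^(-t), q(t) = 4te^(-t) + 2e^(-t)

Coefficient matrix A = [[-1, 0], [1, -1]].
Characteristic polynomial det(A - λI) = λ^2 + 2λ + 1 = 0.
Single eigenvalue λ = -1 with algebraic multiplicity 2.
Eigenvector v = (0,-1); generalized eigenvector w with (A-λI)w=v is (-1,1).
General solution: e^(-t)[c_1·v + c_2·(t·v + w)].
Applying p(0)=4, q(0)=2 gives c_1=-6, c_2=-4.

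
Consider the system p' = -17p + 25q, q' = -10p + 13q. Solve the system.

Coefficient matrix A = [[-17, 25], [-10, 13]].
Characteristic polynomial det(A - λI) = λ^2 + 4λ + 29 = 0.
Eigenvalues λ = -2 ± 5i (complex conjugate pair).
For λ=-2+5i: an eigenvector is (2,1) - i(-1,-1) = (2 + i, 1 + i).
A real fundamental pair from Re and Im of e^((-2+5i)t)v: X_1 = e^(-2t)(cos(5t)·(2,1) + sin(5t)·(-1,-1)), X_2 = e^(-2t)(sin(5t)·(2,1) - cos(5t)·(-1,-1)).
General solution: K_1X_1 + K_2X_2.

p(t) = -K_1e^(-2t)sin(5t) + 2K_1e^(-2t)cos(5t) + 2K_2e^(-2t)sin(5t) + K_2e^(-2t)cos(5t), q(t) = -K_1e^(-2t)sin(5t) + K_1e^(-2t)cos(5t) + K_2e^(-2t)sin(5t) + K_2e^(-2t)cos(5t)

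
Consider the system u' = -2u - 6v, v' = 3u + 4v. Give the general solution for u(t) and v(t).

u(t) = -C_1e^(t)sin(3t) + C_1e^(t)cos(3t) + C_2e^(t)sin(3t) + C_2e^(t)cos(3t), v(t) = C_1e^(t)sin(3t) - C_2e^(t)cos(3t)

Coefficient matrix A = [[-2, -6], [3, 4]].
Characteristic polynomial det(A - λI) = λ^2 - 2λ + 10 = 0.
Eigenvalues λ = 1 ± 3i (complex conjugate pair).
For λ=1+3i: an eigenvector is (1,0) - i(-1,1) = (1 + i, 0 - i).
A real fundamental pair from Re and Im of e^((1+3i)t)v: X_1 = e^(t)(cos(3t)·(1,0) + sin(3t)·(-1,1)), X_2 = e^(t)(sin(3t)·(1,0) - cos(3t)·(-1,1)).
General solution: C_1X_1 + C_2X_2.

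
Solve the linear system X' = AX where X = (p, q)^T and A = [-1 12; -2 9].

p(t) = -2c_1e^(5t) - 3c_2e^(3t), q(t) = -c_1e^(5t) - c_2e^(3t)

Coefficient matrix A = [[-1, 12], [-2, 9]].
Characteristic polynomial det(A - λI) = λ^2 - 8λ + 15 = 0.
Eigenvalues λ = 5, 3.
For λ=5: (A-λI) row 1 is [-6, 12], so an eigenvector is (-2, -1).
For λ=3: (A-λI) row 1 is [-4, 12], so an eigenvector is (-3, -1).
General solution: c_1e^(5t)(-2,-1) + c_2e^(3t)(-3,-1).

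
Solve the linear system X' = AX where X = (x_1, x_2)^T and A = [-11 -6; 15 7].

Coefficient matrix A = [[-11, -6], [15, 7]].
Characteristic polynomial det(A - λI) = λ^2 + 4λ + 13 = 0.
Eigenvalues λ = -2 ± 3i (complex conjugate pair).
For λ=-2+3i: an eigenvector is (-1,2) - i(-1,1) = (-1 + i, 2 - i).
A real fundamental pair from Re and Im of e^((-2+3i)t)v: X_1 = e^(-2t)(cos(3t)·(-1,2) + sin(3t)·(-1,1)), X_2 = e^(-2t)(sin(3t)·(-1,2) - cos(3t)·(-1,1)).
General solution: C_1X_1 + C_2X_2.

x_1(t) = -C_1e^(-2t)sin(3t) - C_1e^(-2t)cos(3t) - C_2e^(-2t)sin(3t) + C_2e^(-2t)cos(3t), x_2(t) = C_1e^(-2t)sin(3t) + 2C_1e^(-2t)cos(3t) + 2C_2e^(-2t)sin(3t) - C_2e^(-2t)cos(3t)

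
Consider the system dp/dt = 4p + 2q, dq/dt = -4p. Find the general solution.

p(t) = C_1e^(2t)sin(2t) - C_2e^(2t)cos(2t), q(t) = -C_1e^(2t)sin(2t) + C_1e^(2t)cos(2t) + C_2e^(2t)sin(2t) + C_2e^(2t)cos(2t)

Coefficient matrix A = [[4, 2], [-4, 0]].
Characteristic polynomial det(A - λI) = λ^2 - 4λ + 8 = 0.
Eigenvalues λ = 2 ± 2i (complex conjugate pair).
For λ=2+2i: an eigenvector is (0,1) - i(1,-1) = (0 - i, 1 + i).
A real fundamental pair from Re and Im of e^((2+2i)t)v: X_1 = e^(2t)(cos(2t)·(0,1) + sin(2t)·(1,-1)), X_2 = e^(2t)(sin(2t)·(0,1) - cos(2t)·(1,-1)).
General solution: C_1X_1 + C_2X_2.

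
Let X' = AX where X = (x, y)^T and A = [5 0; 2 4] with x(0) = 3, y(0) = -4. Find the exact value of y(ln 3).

A = [[5,0],[2,4]]; eigenvalues λ = 5, 4.
Eigenvectors: (-1,-2) for λ=5, (0,-1) for λ=4.
From the initial condition, c_1 = -3, c_2 = 10.
y(ln 3) = (-3)(3^5)(-2) + (10)(3^4)(-1) = 648.

648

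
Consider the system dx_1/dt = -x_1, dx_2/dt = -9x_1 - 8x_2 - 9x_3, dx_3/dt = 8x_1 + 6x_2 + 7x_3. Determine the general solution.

Coefficient matrix A = [[-1, 0, 0], [-9, -8, -9], [8, 6, 7]].
det(A - λI) = 0 gives eigenvalues λ = -2, -1, 1.
For λ=-2: eigenvector (0,3,-2).
For λ=-1: eigenvector (1,0,-1).
For λ=1: eigenvector (0,-1,1).
General solution: C_1e^(-2t)(0,3,-2) + C_2e^(-t)(1,0,-1) + C_3e^(t)(0,-1,1).

x_1(t) = C_2e^(-t), x_2(t) = 3C_1e^(-2t) - C_3e^(t), x_3(t) = -2C_1e^(-2t) - C_2e^(-t) + C_3e^(t)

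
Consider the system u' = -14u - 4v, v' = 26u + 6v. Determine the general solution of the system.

u(t) = C_1e^(-4t)sin(2t) - C_1e^(-4t)cos(2t) - C_2e^(-4t)sin(2t) - C_2e^(-4t)cos(2t), v(t) = -3C_1e^(-4t)sin(2t) + 2C_1e^(-4t)cos(2t) + 2C_2e^(-4t)sin(2t) + 3C_2e^(-4t)cos(2t)

Coefficient matrix A = [[-14, -4], [26, 6]].
Characteristic polynomial det(A - λI) = λ^2 + 8λ + 20 = 0.
Eigenvalues λ = -4 ± 2i (complex conjugate pair).
For λ=-4+2i: an eigenvector is (-1,2) - i(1,-3) = (-1 - i, 2 + 3i).
A real fundamental pair from Re and Im of e^((-4+2i)t)v: X_1 = e^(-4t)(cos(2t)·(-1,2) + sin(2t)·(1,-3)), X_2 = e^(-4t)(sin(2t)·(-1,2) - cos(2t)·(1,-3)).
General solution: C_1X_1 + C_2X_2.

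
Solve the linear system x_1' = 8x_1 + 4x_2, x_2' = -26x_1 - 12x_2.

x_1(t) = c_1e^(-2t)sin(2t) + c_1e^(-2t)cos(2t) + c_2e^(-2t)sin(2t) - c_2e^(-2t)cos(2t), x_2(t) = -3c_1e^(-2t)sin(2t) - 2c_1e^(-2t)cos(2t) - 2c_2e^(-2t)sin(2t) + 3c_2e^(-2t)cos(2t)

Coefficient matrix A = [[8, 4], [-26, -12]].
Characteristic polynomial det(A - λI) = λ^2 + 4λ + 8 = 0.
Eigenvalues λ = -2 ± 2i (complex conjugate pair).
For λ=-2+2i: an eigenvector is (1,-2) - i(1,-3) = (1 - i, -2 + 3i).
A real fundamental pair from Re and Im of e^((-2+2i)t)v: X_1 = e^(-2t)(cos(2t)·(1,-2) + sin(2t)·(1,-3)), X_2 = e^(-2t)(sin(2t)·(1,-2) - cos(2t)·(1,-3)).
General solution: c_1X_1 + c_2X_2.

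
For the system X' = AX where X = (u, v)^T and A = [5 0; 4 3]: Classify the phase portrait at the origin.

unstable node

A = [[5,0],[4,3]]; det(A-λI) = λ^2 - 8λ + 15.
λ = 3, 5: both positive.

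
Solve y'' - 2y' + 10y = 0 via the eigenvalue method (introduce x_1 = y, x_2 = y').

y(t) = K_1e^(t)cos(3t) + K_2e^(t)sin(3t)

Let x_1 = y, x_2 = y'. Then x_1' = x_2 and x_2' = -10x_1 + 2x_2.
A = [[0,1],[-10,2]]; det(A-λI) = λ^2 - 2λ + 10.
Eigenvalues λ = 1 ± 3i.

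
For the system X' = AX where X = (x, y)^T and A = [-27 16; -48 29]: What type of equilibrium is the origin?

A = [[-27,16],[-48,29]]; det(A-λI) = λ^2 - 2λ - 15.
λ = -3, 5: opposite signs.

saddle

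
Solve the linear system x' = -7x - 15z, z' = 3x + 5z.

Coefficient matrix A = [[-7, -15], [3, 5]].
Characteristic polynomial det(A - λI) = λ^2 + 2λ + 10 = 0.
Eigenvalues λ = -1 ± 3i (complex conjugate pair).
For λ=-1+3i: an eigenvector is (2,-1) - i(1,0) = (2 - i, -1).
A real fundamental pair from Re and Im of e^((-1+3i)t)v: X_1 = e^(-t)(cos(3t)·(2,-1) + sin(3t)·(1,0)), X_2 = e^(-t)(sin(3t)·(2,-1) - cos(3t)·(1,0)).
General solution: K_1X_1 + K_2X_2.

x(t) = K_1e^(-t)sin(3t) + 2K_1e^(-t)cos(3t) + 2K_2e^(-t)sin(3t) - K_2e^(-t)cos(3t), z(t) = -K_1e^(-t)cos(3t) - K_2e^(-t)sin(3t)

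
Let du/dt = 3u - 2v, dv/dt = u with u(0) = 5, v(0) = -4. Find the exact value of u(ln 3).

A = [[3,-2],[1,0]]; eigenvalues λ = 2, 1.
Eigenvectors: (2,1) for λ=2, (-1,-1) for λ=1.
From the initial condition, c_1 = 9, c_2 = 13.
u(ln 3) = (9)(3^2)(2) + (13)(3^1)(-1) = 123.

123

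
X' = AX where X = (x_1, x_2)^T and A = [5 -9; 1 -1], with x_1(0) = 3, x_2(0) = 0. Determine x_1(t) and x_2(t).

Coefficient matrix A = [[5, -9], [1, -1]].
Characteristic polynomial det(A - λI) = λ^2 - 4λ + 4 = 0.
Single eigenvalue λ = 2 with algebraic multiplicity 2.
Eigenvector v = (-3,-1); generalized eigenvector w with (A-λI)w=v is (-1,0).
General solution: e^(2t)[C_1·v + C_2·(t·v + w)].
Applying x_1(0)=3, x_2(0)=0 gives C_1=0, C_2=-3.

x_1(t) = 9te^(2t) + 3e^(2t), x_2(t) = 3te^(2t)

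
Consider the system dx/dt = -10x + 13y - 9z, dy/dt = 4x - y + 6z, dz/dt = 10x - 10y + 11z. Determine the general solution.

x(t) = 3C_1e^(-4t) + C_2e^(3t) - 2C_3e^(t), y(t) = C_2e^(3t) - C_3e^(t), z(t) = -2C_1e^(-4t) + C_3e^(t)

Coefficient matrix A = [[-10, 13, -9], [4, -1, 6], [10, -10, 11]].
det(A - λI) = 0 gives eigenvalues λ = -4, 3, 1.
For λ=-4: eigenvector (3,0,-2).
For λ=3: eigenvector (1,1,0).
For λ=1: eigenvector (-2,-1,1).
General solution: C_1e^(-4t)(3,0,-2) + C_2e^(3t)(1,1,0) + C_3e^(t)(-2,-1,1).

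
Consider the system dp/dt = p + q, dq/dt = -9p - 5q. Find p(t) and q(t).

Coefficient matrix A = [[1, 1], [-9, -5]].
Characteristic polynomial det(A - λI) = λ^2 + 4λ + 4 = 0.
Single eigenvalue λ = -2 with algebraic multiplicity 2.
Eigenvector v = (-1,3); generalized eigenvector w with (A-λI)w=v is (-1,2).
General solution: e^(-2t)[C_1·v + C_2·(t·v + w)].

p(t) = -C_1e^(-2t) - C_2te^(-2t) - C_2e^(-2t), q(t) = 3C_1e^(-2t) + 3C_2te^(-2t) + 2C_2e^(-2t)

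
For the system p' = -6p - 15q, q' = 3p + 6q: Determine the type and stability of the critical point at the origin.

center

A = [[-6,-15],[3,6]]; det(A-λI) = λ^2 + 9.
λ = 0 ± 3i: zero real part.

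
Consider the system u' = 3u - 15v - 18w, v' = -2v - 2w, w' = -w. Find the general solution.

Coefficient matrix A = [[3, -15, -18], [0, -2, -2], [0, 0, -1]].
det(A - λI) = 0 gives eigenvalues λ = 3, -2, -1.
For λ=3: eigenvector (1,0,0).
For λ=-2: eigenvector (3,1,0).
For λ=-1: eigenvector (-3,-2,1).
General solution: K_1e^(3t)(1,0,0) + K_2e^(-2t)(3,1,0) + K_3e^(-t)(-3,-2,1).

u(t) = K_1e^(3t) + 3K_2e^(-2t) - 3K_3e^(-t), v(t) = K_2e^(-2t) - 2K_3e^(-t), w(t) = K_3e^(-t)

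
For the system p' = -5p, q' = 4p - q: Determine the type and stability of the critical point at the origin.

stable node

A = [[-5,0],[4,-1]]; det(A-λI) = λ^2 + 6λ + 5.
λ = -1, -5: both negative.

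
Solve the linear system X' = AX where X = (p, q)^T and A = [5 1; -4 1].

p(t) = K_1e^(3t) + K_2te^(3t) - K_2e^(3t), q(t) = -2K_1e^(3t) - 2K_2te^(3t) + 3K_2e^(3t)

Coefficient matrix A = [[5, 1], [-4, 1]].
Characteristic polynomial det(A - λI) = λ^2 - 6λ + 9 = 0.
Single eigenvalue λ = 3 with algebraic multiplicity 2.
Eigenvector v = (1,-2); generalized eigenvector w with (A-λI)w=v is (-1,3).
General solution: e^(3t)[K_1·v + K_2·(t·v + w)].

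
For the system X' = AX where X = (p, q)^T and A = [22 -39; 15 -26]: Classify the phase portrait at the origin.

stable spiral

A = [[22,-39],[15,-26]]; det(A-λI) = λ^2 + 4λ + 13.
λ = -2 ± 3i: negative real part.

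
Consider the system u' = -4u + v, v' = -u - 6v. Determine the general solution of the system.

u(t) = K_1e^(-5t) + K_2te^(-5t), v(t) = -K_1e^(-5t) - K_2te^(-5t) + K_2e^(-5t)

Coefficient matrix A = [[-4, 1], [-1, -6]].
Characteristic polynomial det(A - λI) = λ^2 + 10λ + 25 = 0.
Single eigenvalue λ = -5 with algebraic multiplicity 2.
Eigenvector v = (1,-1); generalized eigenvector w with (A-λI)w=v is (0,1).
General solution: e^(-5t)[K_1·v + K_2·(t·v + w)].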